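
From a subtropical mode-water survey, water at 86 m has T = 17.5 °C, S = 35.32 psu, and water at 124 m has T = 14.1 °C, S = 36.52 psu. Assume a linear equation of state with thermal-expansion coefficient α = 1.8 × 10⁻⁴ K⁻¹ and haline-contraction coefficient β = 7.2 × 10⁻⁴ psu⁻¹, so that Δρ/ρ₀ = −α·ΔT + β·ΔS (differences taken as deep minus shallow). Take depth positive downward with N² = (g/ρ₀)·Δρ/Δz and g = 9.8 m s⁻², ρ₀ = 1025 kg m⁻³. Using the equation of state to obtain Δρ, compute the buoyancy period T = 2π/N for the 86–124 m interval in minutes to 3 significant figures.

ΔT = -3.4 K, ΔS = +1.20 psu (deep − shallow).
Δρ/ρ₀ = −αΔT + βΔS = 6.12 × 10⁻⁴ + 8.64 × 10⁻⁴ = 1.476 × 10⁻³, so Δρ ≈ 1.513 kg m⁻³.
N² = (g/ρ₀)·Δρ/Δz = g·(Δρ/ρ₀)/Δz = 9.8 × 1.476 × 10⁻³ / 38 = 3.8065 × 10⁻⁴ s⁻².
N = √(3.8065 × 10⁻⁴) = 0.019510 rad s⁻¹ → T = 2π/N = 322.05 s = 5.3675 min ≈ 5.37 min.

5.37 min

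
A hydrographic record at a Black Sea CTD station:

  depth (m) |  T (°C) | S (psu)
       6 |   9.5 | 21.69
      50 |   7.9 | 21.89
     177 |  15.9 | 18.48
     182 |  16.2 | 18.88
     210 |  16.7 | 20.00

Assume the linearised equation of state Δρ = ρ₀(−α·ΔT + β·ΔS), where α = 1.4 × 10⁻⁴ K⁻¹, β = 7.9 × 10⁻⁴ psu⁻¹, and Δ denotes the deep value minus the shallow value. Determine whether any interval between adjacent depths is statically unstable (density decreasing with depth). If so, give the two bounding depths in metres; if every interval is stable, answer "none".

50–177 m

Evaluate Δρ/ρ₀ = −αΔT + βΔS across each adjacent pair:
  6–50 m: −αΔT+βΔS = −(1.4 × 10⁻⁴)(-1.6)+(7.9 × 10⁻⁴)(+0.20) = 3.8 × 10⁻⁴ → stable
  50–177 m: −αΔT+βΔS = −(1.4 × 10⁻⁴)(+8.0)+(7.9 × 10⁻⁴)(-3.41) = -3.8 × 10⁻³ → UNSTABLE
  177–182 m: −αΔT+βΔS = −(1.4 × 10⁻⁴)(+0.3)+(7.9 × 10⁻⁴)(+0.40) = 2.7 × 10⁻⁴ → stable
  182–210 m: −αΔT+βΔS = −(1.4 × 10⁻⁴)(+0.5)+(7.9 × 10⁻⁴)(+1.12) = 8.1 × 10⁻⁴ → stable
The 50–177 m interval has Δρ < 0: lighter water underlies denser water.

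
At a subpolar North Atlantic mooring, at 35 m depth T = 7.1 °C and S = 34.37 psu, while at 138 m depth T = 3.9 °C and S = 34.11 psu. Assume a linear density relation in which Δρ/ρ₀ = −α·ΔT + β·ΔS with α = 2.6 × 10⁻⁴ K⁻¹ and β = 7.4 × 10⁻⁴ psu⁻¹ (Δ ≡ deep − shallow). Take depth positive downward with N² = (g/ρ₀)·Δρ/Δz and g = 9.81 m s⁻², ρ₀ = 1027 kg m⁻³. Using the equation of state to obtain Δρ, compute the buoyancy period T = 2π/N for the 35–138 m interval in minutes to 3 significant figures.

ΔT = -3.2 K, ΔS = -0.26 psu (deep − shallow).
Δρ/ρ₀ = −αΔT + βΔS = 8.32 × 10⁻⁴ − 1.924 × 10⁻⁴ = 6.396 × 10⁻⁴, so Δρ ≈ 0.6569 kg m⁻³.
N² = (g/ρ₀)·Δρ/Δz = g·(Δρ/ρ₀)/Δz = 9.81 × 6.396 × 10⁻⁴ / 103 = 6.0917 × 10⁻⁵ s⁻².
N = √(6.0917 × 10⁻⁵) = 7.8049 × 10⁻³ rad s⁻¹ → T = 2π/N = 805.03 s = 13.417 min ≈ 13.4 min.

13.4 min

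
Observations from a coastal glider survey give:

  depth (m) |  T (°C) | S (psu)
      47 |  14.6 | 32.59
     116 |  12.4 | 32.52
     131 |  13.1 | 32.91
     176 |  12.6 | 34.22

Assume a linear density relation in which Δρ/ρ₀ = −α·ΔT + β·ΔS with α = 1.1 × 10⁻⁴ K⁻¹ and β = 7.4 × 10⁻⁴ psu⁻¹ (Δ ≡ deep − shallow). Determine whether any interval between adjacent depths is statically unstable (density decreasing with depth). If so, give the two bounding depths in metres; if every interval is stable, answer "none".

none

Evaluate Δρ/ρ₀ = −αΔT + βΔS across each adjacent pair:
  47–116 m: −αΔT+βΔS = −(1.1 × 10⁻⁴)(-2.2)+(7.4 × 10⁻⁴)(-0.07) = 1.9 × 10⁻⁴ → stable
  116–131 m: −αΔT+βΔS = −(1.1 × 10⁻⁴)(+0.7)+(7.4 × 10⁻⁴)(+0.39) = 2.1 × 10⁻⁴ → stable
  131–176 m: −αΔT+βΔS = −(1.1 × 10⁻⁴)(-0.5)+(7.4 × 10⁻⁴)(+1.31) = 1.0 × 10⁻³ → stable
Every interval has Δρ > 0: the column is stably stratified throughout.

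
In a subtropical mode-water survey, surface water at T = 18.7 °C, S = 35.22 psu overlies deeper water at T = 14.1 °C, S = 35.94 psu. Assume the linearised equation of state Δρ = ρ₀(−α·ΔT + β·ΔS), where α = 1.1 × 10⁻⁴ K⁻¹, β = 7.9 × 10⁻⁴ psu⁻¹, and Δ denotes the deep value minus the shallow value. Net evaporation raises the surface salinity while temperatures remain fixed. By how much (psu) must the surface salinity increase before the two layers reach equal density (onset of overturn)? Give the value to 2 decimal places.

Neutral buoyancy requires −α(T_deep − T_surf) + β(S_deep − S_surf′) = 0.
S_surf′ = S_deep − (α/β)·ΔT = 35.94 − (1.1 × 10⁻⁴/7.9 × 10⁻⁴)·(-4.6) = 36.5805 psu.
Increase required: 36.5805 − 35.22 = 1.3605 psu.

1.36 psu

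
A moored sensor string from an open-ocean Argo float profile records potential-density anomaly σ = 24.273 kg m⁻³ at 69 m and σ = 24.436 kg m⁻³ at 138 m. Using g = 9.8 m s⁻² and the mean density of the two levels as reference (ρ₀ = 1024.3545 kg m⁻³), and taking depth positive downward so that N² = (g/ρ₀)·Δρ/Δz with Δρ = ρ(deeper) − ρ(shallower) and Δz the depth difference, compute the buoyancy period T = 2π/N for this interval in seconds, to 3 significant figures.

Δρ = 1024.436 − 1024.273 = 0.163 kg m⁻³ over Δz = 138 − 69 = 69 m.
N² = (9.8/1024.3545) × (0.163/69) = 2.2600 × 10⁻⁵ s⁻².
N = √(2.2600 × 10⁻⁵) = 4.7539 × 10⁻³ rad s⁻¹, so T = 2π/N = 1.3217 × 10³ s ≈ 1.32 × 10³ s.

1.32 × 10³ s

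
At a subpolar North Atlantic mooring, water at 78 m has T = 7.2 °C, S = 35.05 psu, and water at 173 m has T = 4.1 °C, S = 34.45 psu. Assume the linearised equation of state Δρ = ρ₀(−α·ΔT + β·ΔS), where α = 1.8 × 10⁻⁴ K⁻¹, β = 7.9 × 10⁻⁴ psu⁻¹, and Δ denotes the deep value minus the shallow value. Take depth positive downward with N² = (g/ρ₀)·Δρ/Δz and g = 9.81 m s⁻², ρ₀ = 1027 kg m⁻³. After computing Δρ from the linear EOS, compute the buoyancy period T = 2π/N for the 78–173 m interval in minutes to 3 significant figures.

35.6 min

ΔT = -3.1 K, ΔS = -0.60 psu (deep − shallow).
Δρ/ρ₀ = −αΔT + βΔS = 5.58 × 10⁻⁴ − 4.74 × 10⁻⁴ = 8.40 × 10⁻⁵, so Δρ ≈ 0.08627 kg m⁻³.
N² = (g/ρ₀)·Δρ/Δz = g·(Δρ/ρ₀)/Δz = 9.81 × 8.40 × 10⁻⁵ / 95 = 8.6741 × 10⁻⁶ s⁻².
N = √(8.6741 × 10⁻⁶) = 2.9452 × 10⁻³ rad s⁻¹ → T = 2π/N = 2.1334 × 10³ s = 35.557 min ≈ 35.6 min.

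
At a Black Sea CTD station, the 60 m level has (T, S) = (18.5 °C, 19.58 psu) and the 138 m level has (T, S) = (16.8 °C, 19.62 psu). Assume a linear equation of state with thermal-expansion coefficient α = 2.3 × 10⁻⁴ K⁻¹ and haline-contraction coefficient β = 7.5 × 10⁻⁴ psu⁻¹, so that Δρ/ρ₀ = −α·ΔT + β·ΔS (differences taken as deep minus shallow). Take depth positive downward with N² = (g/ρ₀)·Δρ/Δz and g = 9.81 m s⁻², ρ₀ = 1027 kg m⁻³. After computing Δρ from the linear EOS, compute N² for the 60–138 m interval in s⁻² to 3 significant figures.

ΔT = -1.7 K, ΔS = +0.04 psu (deep − shallow).
Δρ/ρ₀ = −αΔT + βΔS = 3.91 × 10⁻⁴ + 3.00 × 10⁻⁵ = 4.21 × 10⁻⁴, so Δρ ≈ 0.4324 kg m⁻³.
N² = (g/ρ₀)·Δρ/Δz = g·(Δρ/ρ₀)/Δz = 9.81 × 4.21 × 10⁻⁴ / 78 = 5.2949 × 10⁻⁵ s⁻² ≈ 5.29 × 10⁻⁵ s⁻².

5.29 × 10⁻⁵ s⁻²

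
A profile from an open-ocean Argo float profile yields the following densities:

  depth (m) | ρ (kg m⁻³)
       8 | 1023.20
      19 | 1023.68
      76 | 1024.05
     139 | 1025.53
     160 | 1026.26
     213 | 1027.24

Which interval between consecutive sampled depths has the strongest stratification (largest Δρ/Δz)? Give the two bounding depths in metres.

8–19 m

Compute the density gradient over each adjacent pair:
  8–19 m: Δρ/Δz = 0.48/11 = 0.044 kg m⁻⁴
  19–76 m: Δρ/Δz = 0.37/57 = 6.5 × 10⁻³ kg m⁻⁴
  76–139 m: Δρ/Δz = 1.48/63 = 0.023 kg m⁻⁴
  139–160 m: Δρ/Δz = 0.73/21 = 0.035 kg m⁻⁴
  160–213 m: Δρ/Δz = 0.98/53 = 0.018 kg m⁻⁴
The largest gradient is in the 8–19 m interval — the pycnocline.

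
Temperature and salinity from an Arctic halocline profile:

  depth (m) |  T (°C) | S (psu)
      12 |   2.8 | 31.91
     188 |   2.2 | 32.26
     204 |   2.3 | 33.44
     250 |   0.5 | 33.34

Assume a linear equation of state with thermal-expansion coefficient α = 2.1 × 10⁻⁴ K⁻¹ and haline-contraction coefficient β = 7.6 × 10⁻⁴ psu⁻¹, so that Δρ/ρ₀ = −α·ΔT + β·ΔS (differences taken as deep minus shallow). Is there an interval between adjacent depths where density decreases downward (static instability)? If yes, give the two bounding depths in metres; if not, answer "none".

none

Evaluate Δρ/ρ₀ = −αΔT + βΔS across each adjacent pair:
  12–188 m: −αΔT+βΔS = −(2.1 × 10⁻⁴)(-0.6)+(7.6 × 10⁻⁴)(+0.35) = 3.9 × 10⁻⁴ → stable
  188–204 m: −αΔT+βΔS = −(2.1 × 10⁻⁴)(+0.1)+(7.6 × 10⁻⁴)(+1.18) = 8.8 × 10⁻⁴ → stable
  204–250 m: −αΔT+βΔS = −(2.1 × 10⁻⁴)(-1.8)+(7.6 × 10⁻⁴)(-0.10) = 3.0 × 10⁻⁴ → stable
Every interval has Δρ > 0: the column is stably stratified throughout.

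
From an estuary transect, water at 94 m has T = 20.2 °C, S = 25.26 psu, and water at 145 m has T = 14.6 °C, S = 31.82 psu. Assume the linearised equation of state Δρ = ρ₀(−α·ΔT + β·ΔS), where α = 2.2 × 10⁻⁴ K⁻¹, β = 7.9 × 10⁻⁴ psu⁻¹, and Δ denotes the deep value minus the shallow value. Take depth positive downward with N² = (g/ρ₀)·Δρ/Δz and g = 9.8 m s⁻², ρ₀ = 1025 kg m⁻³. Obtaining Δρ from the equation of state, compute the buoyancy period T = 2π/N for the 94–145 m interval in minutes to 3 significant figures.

2.98 min

ΔT = -5.6 K, ΔS = +6.56 psu (deep − shallow).
Δρ/ρ₀ = −αΔT + βΔS = 1.232 × 10⁻³ + 5.1824 × 10⁻³ = 6.4144 × 10⁻³, so Δρ ≈ 6.575 kg m⁻³.
N² = (g/ρ₀)·Δρ/Δz = g·(Δρ/ρ₀)/Δz = 9.8 × 6.4144 × 10⁻³ / 51 = 1.2326 × 10⁻³ s⁻².
N = √(1.2326 × 10⁻³) = 0.035108 rad s⁻¹ → T = 2π/N = 178.97 s = 2.9828 min ≈ 2.98 min.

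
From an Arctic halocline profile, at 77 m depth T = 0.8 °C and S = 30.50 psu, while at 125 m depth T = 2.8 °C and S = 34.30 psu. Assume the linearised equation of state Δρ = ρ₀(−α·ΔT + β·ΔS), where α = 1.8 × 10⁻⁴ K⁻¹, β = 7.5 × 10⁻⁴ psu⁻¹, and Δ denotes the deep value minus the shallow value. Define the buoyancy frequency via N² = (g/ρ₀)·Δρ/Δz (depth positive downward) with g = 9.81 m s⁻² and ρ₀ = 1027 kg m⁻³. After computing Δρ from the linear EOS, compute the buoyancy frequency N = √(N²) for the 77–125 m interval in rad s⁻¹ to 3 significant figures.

ΔT = +2.0 K, ΔS = +3.80 psu (deep − shallow).
Δρ/ρ₀ = −αΔT + βΔS = -3.60 × 10⁻⁴ + 2.85 × 10⁻³ = 2.49 × 10⁻³, so Δρ ≈ 2.557 kg m⁻³.
N² = (g/ρ₀)·Δρ/Δz = g·(Δρ/ρ₀)/Δz = 9.81 × 2.49 × 10⁻³ / 48 = 5.0889 × 10⁻⁴ s⁻².
N = √(5.0889 × 10⁻⁴) = 0.022559 rad s⁻¹ ≈ 0.0226 rad s⁻¹.

0.0226 rad s⁻¹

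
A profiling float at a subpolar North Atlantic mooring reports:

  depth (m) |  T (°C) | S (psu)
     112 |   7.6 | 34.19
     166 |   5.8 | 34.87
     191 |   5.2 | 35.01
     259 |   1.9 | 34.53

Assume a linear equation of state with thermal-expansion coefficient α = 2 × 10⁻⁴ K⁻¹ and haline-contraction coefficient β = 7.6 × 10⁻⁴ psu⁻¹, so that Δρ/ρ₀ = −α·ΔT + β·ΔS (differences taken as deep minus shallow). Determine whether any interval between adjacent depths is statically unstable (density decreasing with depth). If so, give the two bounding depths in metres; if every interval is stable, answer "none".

Evaluate Δρ/ρ₀ = −αΔT + βΔS across each adjacent pair:
  112–166 m: −αΔT+βΔS = −(2 × 10⁻⁴)(-1.8)+(7.6 × 10⁻⁴)(+0.68) = 8.8 × 10⁻⁴ → stable
  166–191 m: −αΔT+βΔS = −(2 × 10⁻⁴)(-0.6)+(7.6 × 10⁻⁴)(+0.14) = 2.3 × 10⁻⁴ → stable
  191–259 m: −αΔT+βΔS = −(2 × 10⁻⁴)(-3.3)+(7.6 × 10⁻⁴)(-0.48) = 3.0 × 10⁻⁴ → stable
Every interval has Δρ > 0: the column is stably stratified throughout.

none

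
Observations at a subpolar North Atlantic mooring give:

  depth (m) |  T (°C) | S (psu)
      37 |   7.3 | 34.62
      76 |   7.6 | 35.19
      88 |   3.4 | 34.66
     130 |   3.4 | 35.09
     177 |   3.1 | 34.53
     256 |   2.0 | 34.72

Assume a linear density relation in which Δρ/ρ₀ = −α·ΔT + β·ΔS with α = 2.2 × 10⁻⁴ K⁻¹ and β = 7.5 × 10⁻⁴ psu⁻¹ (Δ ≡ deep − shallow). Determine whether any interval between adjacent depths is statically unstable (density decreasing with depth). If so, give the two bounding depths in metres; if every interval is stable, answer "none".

130–177 m

Evaluate Δρ/ρ₀ = −αΔT + βΔS across each adjacent pair:
  37–76 m: −αΔT+βΔS = −(2.2 × 10⁻⁴)(+0.3)+(7.5 × 10⁻⁴)(+0.57) = 3.6 × 10⁻⁴ → stable
  76–88 m: −αΔT+βΔS = −(2.2 × 10⁻⁴)(-4.2)+(7.5 × 10⁻⁴)(-0.53) = 5.3 × 10⁻⁴ → stable
  88–130 m: −αΔT+βΔS = −(2.2 × 10⁻⁴)(+0.0)+(7.5 × 10⁻⁴)(+0.43) = 3.2 × 10⁻⁴ → stable
  130–177 m: −αΔT+βΔS = −(2.2 × 10⁻⁴)(-0.3)+(7.5 × 10⁻⁴)(-0.56) = -3.5 × 10⁻⁴ → UNSTABLE
  177–256 m: −αΔT+βΔS = −(2.2 × 10⁻⁴)(-1.1)+(7.5 × 10⁻⁴)(+0.19) = 3.8 × 10⁻⁴ → stable
The 130–177 m interval has Δρ < 0: lighter water underlies denser water.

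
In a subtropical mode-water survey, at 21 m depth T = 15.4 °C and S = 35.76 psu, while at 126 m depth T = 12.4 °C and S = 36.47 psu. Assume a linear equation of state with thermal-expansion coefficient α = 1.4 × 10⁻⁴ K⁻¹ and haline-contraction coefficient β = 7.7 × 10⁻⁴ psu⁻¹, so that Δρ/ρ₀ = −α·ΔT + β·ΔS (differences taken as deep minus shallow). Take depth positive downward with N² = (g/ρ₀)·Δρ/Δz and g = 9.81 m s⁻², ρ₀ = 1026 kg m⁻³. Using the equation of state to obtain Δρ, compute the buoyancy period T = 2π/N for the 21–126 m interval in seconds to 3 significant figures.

661 s

ΔT = -3.0 K, ΔS = +0.71 psu (deep − shallow).
Δρ/ρ₀ = −αΔT + βΔS = 4.20 × 10⁻⁴ + 5.467 × 10⁻⁴ = 9.667 × 10⁻⁴, so Δρ ≈ 0.9918 kg m⁻³.
N² = (g/ρ₀)·Δρ/Δz = g·(Δρ/ρ₀)/Δz = 9.81 × 9.667 × 10⁻⁴ / 105 = 9.0317 × 10⁻⁵ s⁻².
N = √(9.0317 × 10⁻⁵) = 9.5035 × 10⁻³ rad s⁻¹ → T = 2π/N = 661.14 s ≈ 661 s.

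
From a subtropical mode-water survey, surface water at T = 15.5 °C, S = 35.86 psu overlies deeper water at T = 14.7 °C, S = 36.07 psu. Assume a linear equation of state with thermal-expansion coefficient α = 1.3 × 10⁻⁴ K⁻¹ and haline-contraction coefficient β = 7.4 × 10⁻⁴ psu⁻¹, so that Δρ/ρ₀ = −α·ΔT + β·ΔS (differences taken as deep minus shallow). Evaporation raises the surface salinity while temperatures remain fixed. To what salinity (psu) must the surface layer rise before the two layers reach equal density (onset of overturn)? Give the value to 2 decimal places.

Neutral buoyancy requires −α(T_deep − T_surf) + β(S_deep − S_surf′) = 0.
S_surf′ = S_deep − (α/β)·ΔT = 36.07 − (1.3 × 10⁻⁴/7.4 × 10⁻⁴)·(-0.8) = 36.2105 psu.
Increase required: 36.2105 − 35.86 = 0.3505 psu.

36.21 psu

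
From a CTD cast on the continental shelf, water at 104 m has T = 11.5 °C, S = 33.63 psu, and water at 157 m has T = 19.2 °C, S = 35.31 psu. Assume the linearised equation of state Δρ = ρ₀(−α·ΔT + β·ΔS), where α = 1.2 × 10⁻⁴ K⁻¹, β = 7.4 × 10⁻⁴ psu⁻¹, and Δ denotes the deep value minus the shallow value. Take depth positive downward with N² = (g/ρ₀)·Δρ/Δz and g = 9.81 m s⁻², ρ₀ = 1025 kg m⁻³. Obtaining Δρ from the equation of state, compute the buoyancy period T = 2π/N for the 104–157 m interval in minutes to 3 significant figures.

13.6 min

ΔT = +7.7 K, ΔS = +1.68 psu (deep − shallow).
Δρ/ρ₀ = −αΔT + βΔS = -9.24 × 10⁻⁴ + 1.2432 × 10⁻³ = 3.192 × 10⁻⁴, so Δρ ≈ 0.3272 kg m⁻³.
N² = (g/ρ₀)·Δρ/Δz = g·(Δρ/ρ₀)/Δz = 9.81 × 3.192 × 10⁻⁴ / 53 = 5.9082 × 10⁻⁵ s⁻².
N = √(5.9082 × 10⁻⁵) = 7.6865 × 10⁻³ rad s⁻¹ → T = 2π/N = 817.43 s = 13.624 min ≈ 13.6 min.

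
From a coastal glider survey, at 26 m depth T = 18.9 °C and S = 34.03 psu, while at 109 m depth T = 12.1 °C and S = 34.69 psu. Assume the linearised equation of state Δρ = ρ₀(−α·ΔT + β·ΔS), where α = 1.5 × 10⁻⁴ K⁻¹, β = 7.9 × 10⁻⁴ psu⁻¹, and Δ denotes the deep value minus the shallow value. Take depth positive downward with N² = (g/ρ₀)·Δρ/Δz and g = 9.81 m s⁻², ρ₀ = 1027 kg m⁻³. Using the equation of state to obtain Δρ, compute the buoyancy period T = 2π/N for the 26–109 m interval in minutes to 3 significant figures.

ΔT = -6.8 K, ΔS = +0.66 psu (deep − shallow).
Δρ/ρ₀ = −αΔT + βΔS = 1.02 × 10⁻³ + 5.214 × 10⁻⁴ = 1.5414 × 10⁻³, so Δρ ≈ 1.583 kg m⁻³.
N² = (g/ρ₀)·Δρ/Δz = g·(Δρ/ρ₀)/Δz = 9.81 × 1.5414 × 10⁻³ / 83 = 1.8218 × 10⁻⁴ s⁻².
N = √(1.8218 × 10⁻⁴) = 0.013497 rad s⁻¹ → T = 2π/N = 465.52 s = 7.7587 min ≈ 7.76 min.

7.76 min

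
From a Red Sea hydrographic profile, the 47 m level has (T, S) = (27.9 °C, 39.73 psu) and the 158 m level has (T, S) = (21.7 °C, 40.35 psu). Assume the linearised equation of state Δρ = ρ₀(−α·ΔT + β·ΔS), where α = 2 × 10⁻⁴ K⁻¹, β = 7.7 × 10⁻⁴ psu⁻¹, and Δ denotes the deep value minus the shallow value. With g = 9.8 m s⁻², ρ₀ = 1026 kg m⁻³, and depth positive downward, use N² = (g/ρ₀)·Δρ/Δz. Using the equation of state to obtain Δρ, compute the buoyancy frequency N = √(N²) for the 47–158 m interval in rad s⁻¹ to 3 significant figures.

0.0123 rad s⁻¹

ΔT = -6.2 K, ΔS = +0.62 psu (deep − shallow).
Δρ/ρ₀ = −αΔT + βΔS = 1.24 × 10⁻³ + 4.774 × 10⁻⁴ = 1.7174 × 10⁻³, so Δρ ≈ 1.762 kg m⁻³.
N² = (g/ρ₀)·Δρ/Δz = g·(Δρ/ρ₀)/Δz = 9.8 × 1.7174 × 10⁻³ / 111 = 1.5163 × 10⁻⁴ s⁻².
N = √(1.5163 × 10⁻⁴) = 0.012314 rad s⁻¹ ≈ 0.0123 rad s⁻¹.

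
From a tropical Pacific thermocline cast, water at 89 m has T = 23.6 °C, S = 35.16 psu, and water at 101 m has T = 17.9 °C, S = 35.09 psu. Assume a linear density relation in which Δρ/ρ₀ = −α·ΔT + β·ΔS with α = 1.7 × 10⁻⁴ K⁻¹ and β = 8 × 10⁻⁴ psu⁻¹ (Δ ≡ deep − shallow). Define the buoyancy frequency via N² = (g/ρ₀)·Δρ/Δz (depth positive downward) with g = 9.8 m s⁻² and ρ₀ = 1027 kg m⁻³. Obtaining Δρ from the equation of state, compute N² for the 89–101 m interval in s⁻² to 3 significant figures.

7.46 × 10⁻⁴ s⁻²

ΔT = -5.7 K, ΔS = -0.07 psu (deep − shallow).
Δρ/ρ₀ = −αΔT + βΔS = 9.69 × 10⁻⁴ − 5.60 × 10⁻⁵ = 9.13 × 10⁻⁴, so Δρ ≈ 0.9377 kg m⁻³.
N² = (g/ρ₀)·Δρ/Δz = g·(Δρ/ρ₀)/Δz = 9.8 × 9.13 × 10⁻⁴ / 12 = 7.4562 × 10⁻⁴ s⁻² ≈ 7.46 × 10⁻⁴ s⁻².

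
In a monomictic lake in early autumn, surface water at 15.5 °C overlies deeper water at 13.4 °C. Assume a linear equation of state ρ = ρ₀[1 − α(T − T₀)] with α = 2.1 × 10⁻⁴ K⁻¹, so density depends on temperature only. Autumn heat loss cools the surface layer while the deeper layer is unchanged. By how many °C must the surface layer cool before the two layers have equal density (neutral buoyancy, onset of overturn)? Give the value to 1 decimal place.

2.1 °C

With temperature the only control, equal density requires T_surf′ = T_deep.
T_surf′ = 13.4 °C.
Cooling required: 15.5 − 13.4 = 2.1 °C.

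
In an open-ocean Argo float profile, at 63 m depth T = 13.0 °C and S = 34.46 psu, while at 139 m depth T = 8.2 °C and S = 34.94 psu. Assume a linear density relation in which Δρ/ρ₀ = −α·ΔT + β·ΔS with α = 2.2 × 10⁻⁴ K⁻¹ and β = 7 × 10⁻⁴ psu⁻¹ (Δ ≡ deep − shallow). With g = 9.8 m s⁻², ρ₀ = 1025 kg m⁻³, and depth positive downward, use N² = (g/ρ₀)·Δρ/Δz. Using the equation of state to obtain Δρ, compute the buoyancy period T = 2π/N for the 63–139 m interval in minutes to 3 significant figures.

ΔT = -4.8 K, ΔS = +0.48 psu (deep − shallow).
Δρ/ρ₀ = −αΔT + βΔS = 1.056 × 10⁻³ + 3.36 × 10⁻⁴ = 1.392 × 10⁻³, so Δρ ≈ 1.427 kg m⁻³.
N² = (g/ρ₀)·Δρ/Δz = g·(Δρ/ρ₀)/Δz = 9.8 × 1.392 × 10⁻³ / 76 = 1.7949 × 10⁻⁴ s⁻².
N = √(1.7949 × 10⁻⁴) = 0.013397 rad s⁻¹ → T = 2π/N = 469.00 s = 7.8167 min ≈ 7.82 min.

7.82 min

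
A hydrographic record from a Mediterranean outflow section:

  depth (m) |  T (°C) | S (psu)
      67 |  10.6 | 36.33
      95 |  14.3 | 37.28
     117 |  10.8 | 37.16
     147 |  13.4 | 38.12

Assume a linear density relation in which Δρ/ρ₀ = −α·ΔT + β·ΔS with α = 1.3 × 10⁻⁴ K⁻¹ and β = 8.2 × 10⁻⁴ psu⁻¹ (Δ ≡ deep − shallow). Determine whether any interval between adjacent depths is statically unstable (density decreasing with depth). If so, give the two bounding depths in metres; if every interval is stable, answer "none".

none

Evaluate Δρ/ρ₀ = −αΔT + βΔS across each adjacent pair:
  67–95 m: −αΔT+βΔS = −(1.3 × 10⁻⁴)(+3.7)+(8.2 × 10⁻⁴)(+0.95) = 3.0 × 10⁻⁴ → stable
  95–117 m: −αΔT+βΔS = −(1.3 × 10⁻⁴)(-3.5)+(8.2 × 10⁻⁴)(-0.12) = 3.6 × 10⁻⁴ → stable
  117–147 m: −αΔT+βΔS = −(1.3 × 10⁻⁴)(+2.6)+(8.2 × 10⁻⁴)(+0.96) = 4.5 × 10⁻⁴ → stable
Every interval has Δρ > 0: the column is stably stratified throughout.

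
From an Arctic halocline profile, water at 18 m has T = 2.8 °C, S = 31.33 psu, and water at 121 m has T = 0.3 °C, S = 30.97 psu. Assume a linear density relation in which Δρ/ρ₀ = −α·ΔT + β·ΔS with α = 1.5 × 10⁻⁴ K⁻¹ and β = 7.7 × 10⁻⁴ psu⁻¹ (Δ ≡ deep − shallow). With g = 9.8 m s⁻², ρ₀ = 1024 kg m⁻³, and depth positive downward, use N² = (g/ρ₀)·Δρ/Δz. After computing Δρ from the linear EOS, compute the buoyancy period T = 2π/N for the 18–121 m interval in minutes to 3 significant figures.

34.3 min

ΔT = -2.5 K, ΔS = -0.36 psu (deep − shallow).
Δρ/ρ₀ = −αΔT + βΔS = 3.75 × 10⁻⁴ − 2.772 × 10⁻⁴ = 9.78 × 10⁻⁵, so Δρ ≈ 0.1001 kg m⁻³.
N² = (g/ρ₀)·Δρ/Δz = g·(Δρ/ρ₀)/Δz = 9.8 × 9.78 × 10⁻⁵ / 103 = 9.3052 × 10⁻⁶ s⁻².
N = √(9.3052 × 10⁻⁶) = 3.0504 × 10⁻³ rad s⁻¹ → T = 2π/N = 2.0598 × 10³ s = 34.330 min ≈ 34.3 min.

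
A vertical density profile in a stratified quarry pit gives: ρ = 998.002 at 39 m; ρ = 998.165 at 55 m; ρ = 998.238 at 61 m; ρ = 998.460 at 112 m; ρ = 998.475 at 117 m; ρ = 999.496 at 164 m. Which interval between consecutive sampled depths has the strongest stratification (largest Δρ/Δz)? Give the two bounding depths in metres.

Compute the density gradient over each adjacent pair:
  39–55 m: Δρ/Δz = 0.163/16 = 0.010 kg m⁻⁴
  55–61 m: Δρ/Δz = 0.073/6 = 0.012 kg m⁻⁴
  61–112 m: Δρ/Δz = 0.222/51 = 4.4 × 10⁻³ kg m⁻⁴
  112–117 m: Δρ/Δz = 0.015/5 = 3.0 × 10⁻³ kg m⁻⁴
  117–164 m: Δρ/Δz = 1.021/47 = 0.022 kg m⁻⁴
The largest gradient is in the 117–164 m interval — the pycnocline.

117–164 m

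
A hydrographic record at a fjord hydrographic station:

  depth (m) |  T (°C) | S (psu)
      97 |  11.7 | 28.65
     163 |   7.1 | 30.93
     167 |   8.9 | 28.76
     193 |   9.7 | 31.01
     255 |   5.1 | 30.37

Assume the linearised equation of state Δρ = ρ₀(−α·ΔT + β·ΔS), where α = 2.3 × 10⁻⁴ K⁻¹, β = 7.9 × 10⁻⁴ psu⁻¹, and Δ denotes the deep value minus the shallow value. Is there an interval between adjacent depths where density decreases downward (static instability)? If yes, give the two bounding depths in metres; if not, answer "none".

163–167 m

Evaluate Δρ/ρ₀ = −αΔT + βΔS across each adjacent pair:
  97–163 m: −αΔT+βΔS = −(2.3 × 10⁻⁴)(-4.6)+(7.9 × 10⁻⁴)(+2.28) = 2.9 × 10⁻³ → stable
  163–167 m: −αΔT+βΔS = −(2.3 × 10⁻⁴)(+1.8)+(7.9 × 10⁻⁴)(-2.17) = -2.1 × 10⁻³ → UNSTABLE
  167–193 m: −αΔT+βΔS = −(2.3 × 10⁻⁴)(+0.8)+(7.9 × 10⁻⁴)(+2.25) = 1.6 × 10⁻³ → stable
  193–255 m: −αΔT+βΔS = −(2.3 × 10⁻⁴)(-4.6)+(7.9 × 10⁻⁴)(-0.64) = 5.5 × 10⁻⁴ → stable
The 163–167 m interval has Δρ < 0: lighter water underlies denser water.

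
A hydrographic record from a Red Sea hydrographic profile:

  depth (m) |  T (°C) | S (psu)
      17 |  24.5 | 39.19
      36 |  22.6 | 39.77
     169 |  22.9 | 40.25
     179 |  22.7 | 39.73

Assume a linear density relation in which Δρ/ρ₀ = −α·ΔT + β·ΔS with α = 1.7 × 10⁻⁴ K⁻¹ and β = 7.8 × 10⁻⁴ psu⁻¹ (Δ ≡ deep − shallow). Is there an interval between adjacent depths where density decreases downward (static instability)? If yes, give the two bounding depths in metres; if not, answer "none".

Evaluate Δρ/ρ₀ = −αΔT + βΔS across each adjacent pair:
  17–36 m: −αΔT+βΔS = −(1.7 × 10⁻⁴)(-1.9)+(7.8 × 10⁻⁴)(+0.58) = 7.8 × 10⁻⁴ → stable
  36–169 m: −αΔT+βΔS = −(1.7 × 10⁻⁴)(+0.3)+(7.8 × 10⁻⁴)(+0.48) = 3.2 × 10⁻⁴ → stable
  169–179 m: −αΔT+βΔS = −(1.7 × 10⁻⁴)(-0.2)+(7.8 × 10⁻⁴)(-0.52) = -3.7 × 10⁻⁴ → UNSTABLE
The 169–179 m interval has Δρ < 0: lighter water underlies denser water.

169–179 m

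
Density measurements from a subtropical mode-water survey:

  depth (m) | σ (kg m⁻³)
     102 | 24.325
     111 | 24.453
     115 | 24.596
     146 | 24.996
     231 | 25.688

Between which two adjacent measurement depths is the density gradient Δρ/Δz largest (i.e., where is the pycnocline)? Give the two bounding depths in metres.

Compute the density gradient over each adjacent pair:
  102–111 m: Δρ/Δz = 0.128/9 = 0.014 kg m⁻⁴
  111–115 m: Δρ/Δz = 0.143/4 = 0.036 kg m⁻⁴
  115–146 m: Δρ/Δz = 0.400/31 = 0.013 kg m⁻⁴
  146–231 m: Δρ/Δz = 0.692/85 = 8.1 × 10⁻³ kg m⁻⁴
The largest gradient is in the 111–115 m interval — the pycnocline.

111–115 m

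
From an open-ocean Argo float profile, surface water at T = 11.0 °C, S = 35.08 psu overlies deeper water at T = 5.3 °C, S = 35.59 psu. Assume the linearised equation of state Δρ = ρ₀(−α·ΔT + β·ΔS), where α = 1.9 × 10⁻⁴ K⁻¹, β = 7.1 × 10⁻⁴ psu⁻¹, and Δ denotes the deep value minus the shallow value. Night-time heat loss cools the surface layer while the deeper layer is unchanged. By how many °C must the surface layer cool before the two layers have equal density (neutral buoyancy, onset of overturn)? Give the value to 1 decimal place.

Neutral buoyancy requires Δρ = 0, i.e. −α(T_deep − T_surf′) + β(S_deep − S_surf) = 0.
T_surf′ = T_deep − (β/α)·ΔS = 5.3 − (7.1 × 10⁻⁴/1.9 × 10⁻⁴)·(+0.51) = 3.394 °C.
Cooling required: 11.0 − (3.394) = 7.606 °C.

7.6 °C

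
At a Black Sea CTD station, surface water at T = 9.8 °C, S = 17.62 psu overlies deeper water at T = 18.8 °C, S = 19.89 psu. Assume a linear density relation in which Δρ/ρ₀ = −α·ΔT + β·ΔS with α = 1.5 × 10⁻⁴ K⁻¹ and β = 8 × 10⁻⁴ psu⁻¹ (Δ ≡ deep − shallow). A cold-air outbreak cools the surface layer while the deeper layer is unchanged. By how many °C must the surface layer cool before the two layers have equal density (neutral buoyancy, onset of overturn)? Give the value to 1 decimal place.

3.1 °C

Neutral buoyancy requires Δρ = 0, i.e. −α(T_deep − T_surf′) + β(S_deep − S_surf) = 0.
T_surf′ = T_deep − (β/α)·ΔS = 18.8 − (8 × 10⁻⁴/1.5 × 10⁻⁴)·(+2.27) = 6.693 °C.
Cooling required: 9.8 − (6.693) = 3.107 °C.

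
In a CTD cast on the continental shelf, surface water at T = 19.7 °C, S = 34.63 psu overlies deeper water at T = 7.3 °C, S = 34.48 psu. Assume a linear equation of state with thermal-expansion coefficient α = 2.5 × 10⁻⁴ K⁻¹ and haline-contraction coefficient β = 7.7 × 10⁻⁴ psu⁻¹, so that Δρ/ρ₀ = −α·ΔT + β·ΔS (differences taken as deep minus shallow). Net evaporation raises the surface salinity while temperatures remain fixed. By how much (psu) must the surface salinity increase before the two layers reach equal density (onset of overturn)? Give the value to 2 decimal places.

Neutral buoyancy requires −α(T_deep − T_surf) + β(S_deep − S_surf′) = 0.
S_surf′ = S_deep − (α/β)·ΔT = 34.48 − (2.5 × 10⁻⁴/7.7 × 10⁻⁴)·(-12.4) = 38.5060 psu.
Increase required: 38.5060 − 34.63 = 3.8760 psu.

3.88 psu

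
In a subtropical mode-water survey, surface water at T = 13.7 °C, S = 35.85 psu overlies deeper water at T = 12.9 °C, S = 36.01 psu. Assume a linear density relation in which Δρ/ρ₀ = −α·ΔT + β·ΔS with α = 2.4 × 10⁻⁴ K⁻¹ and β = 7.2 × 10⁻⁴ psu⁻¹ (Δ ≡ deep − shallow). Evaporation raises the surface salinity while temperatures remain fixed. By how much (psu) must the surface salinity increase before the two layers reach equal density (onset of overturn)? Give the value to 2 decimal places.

Neutral buoyancy requires −α(T_deep − T_surf) + β(S_deep − S_surf′) = 0.
S_surf′ = S_deep − (α/β)·ΔT = 36.01 − (2.4 × 10⁻⁴/7.2 × 10⁻⁴)·(-0.8) = 36.2767 psu.
Increase required: 36.2767 − 35.85 = 0.4267 psu.

0.43 psu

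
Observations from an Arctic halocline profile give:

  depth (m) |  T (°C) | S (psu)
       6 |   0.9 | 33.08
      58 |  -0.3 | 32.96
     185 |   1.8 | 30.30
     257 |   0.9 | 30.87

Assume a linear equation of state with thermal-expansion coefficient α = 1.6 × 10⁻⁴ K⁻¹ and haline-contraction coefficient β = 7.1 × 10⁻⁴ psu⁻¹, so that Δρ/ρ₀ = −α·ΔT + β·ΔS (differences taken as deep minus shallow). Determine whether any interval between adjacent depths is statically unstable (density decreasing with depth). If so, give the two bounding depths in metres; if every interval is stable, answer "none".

Evaluate Δρ/ρ₀ = −αΔT + βΔS across each adjacent pair:
  6–58 m: −αΔT+βΔS = −(1.6 × 10⁻⁴)(-1.2)+(7.1 × 10⁻⁴)(-0.12) = 1.1 × 10⁻⁴ → stable
  58–185 m: −αΔT+βΔS = −(1.6 × 10⁻⁴)(+2.1)+(7.1 × 10⁻⁴)(-2.66) = -2.2 × 10⁻³ → UNSTABLE
  185–257 m: −αΔT+βΔS = −(1.6 × 10⁻⁴)(-0.9)+(7.1 × 10⁻⁴)(+0.57) = 5.5 × 10⁻⁴ → stable
The 58–185 m interval has Δρ < 0: lighter water underlies denser water.

58–185 m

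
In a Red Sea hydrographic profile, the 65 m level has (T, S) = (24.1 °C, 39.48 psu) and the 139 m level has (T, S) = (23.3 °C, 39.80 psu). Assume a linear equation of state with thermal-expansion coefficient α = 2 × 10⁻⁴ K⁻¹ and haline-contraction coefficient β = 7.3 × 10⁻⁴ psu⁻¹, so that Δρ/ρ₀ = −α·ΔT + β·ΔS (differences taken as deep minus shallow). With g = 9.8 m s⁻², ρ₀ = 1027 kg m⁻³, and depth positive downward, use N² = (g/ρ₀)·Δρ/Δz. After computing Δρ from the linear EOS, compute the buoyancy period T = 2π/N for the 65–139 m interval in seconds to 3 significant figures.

870 s

ΔT = -0.8 K, ΔS = +0.32 psu (deep − shallow).
Δρ/ρ₀ = −αΔT + βΔS = 1.60 × 10⁻⁴ + 2.336 × 10⁻⁴ = 3.936 × 10⁻⁴, so Δρ ≈ 0.4042 kg m⁻³.
N² = (g/ρ₀)·Δρ/Δz = g·(Δρ/ρ₀)/Δz = 9.8 × 3.936 × 10⁻⁴ / 74 = 5.2125 × 10⁻⁵ s⁻².
N = √(5.2125 × 10⁻⁵) = 7.2198 × 10⁻³ rad s⁻¹ → T = 2π/N = 870.27 s ≈ 870 s.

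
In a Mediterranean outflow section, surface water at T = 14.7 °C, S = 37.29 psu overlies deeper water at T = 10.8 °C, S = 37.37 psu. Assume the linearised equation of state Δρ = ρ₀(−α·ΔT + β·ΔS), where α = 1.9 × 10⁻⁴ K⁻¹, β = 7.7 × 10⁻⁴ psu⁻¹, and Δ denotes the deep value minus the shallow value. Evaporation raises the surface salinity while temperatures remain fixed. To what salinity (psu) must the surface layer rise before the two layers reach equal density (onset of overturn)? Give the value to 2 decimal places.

38.33 psu

Neutral buoyancy requires −α(T_deep − T_surf) + β(S_deep − S_surf′) = 0.
S_surf′ = S_deep − (α/β)·ΔT = 37.37 − (1.9 × 10⁻⁴/7.7 × 10⁻⁴)·(-3.9) = 38.3323 psu.
Increase required: 38.3323 − 37.29 = 1.0423 psu.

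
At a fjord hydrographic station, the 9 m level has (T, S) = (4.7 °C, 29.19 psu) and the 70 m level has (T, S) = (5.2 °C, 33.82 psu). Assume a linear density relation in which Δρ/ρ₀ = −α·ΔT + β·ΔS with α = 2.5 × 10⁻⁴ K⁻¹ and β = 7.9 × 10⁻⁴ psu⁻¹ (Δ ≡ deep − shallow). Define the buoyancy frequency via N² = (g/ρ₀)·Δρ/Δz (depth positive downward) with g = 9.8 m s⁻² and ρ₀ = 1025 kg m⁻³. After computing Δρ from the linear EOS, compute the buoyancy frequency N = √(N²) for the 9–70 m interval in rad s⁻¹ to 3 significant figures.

ΔT = +0.5 K, ΔS = +4.63 psu (deep − shallow).
Δρ/ρ₀ = −αΔT + βΔS = -1.25 × 10⁻⁴ + 3.6577 × 10⁻³ = 3.5327 × 10⁻³, so Δρ ≈ 3.621 kg m⁻³.
N² = (g/ρ₀)·Δρ/Δz = g·(Δρ/ρ₀)/Δz = 9.8 × 3.5327 × 10⁻³ / 61 = 5.6755 × 10⁻⁴ s⁻².
N = √(5.6755 × 10⁻⁴) = 0.023823 rad s⁻¹ ≈ 0.0238 rad s⁻¹.

0.0238 rad s⁻¹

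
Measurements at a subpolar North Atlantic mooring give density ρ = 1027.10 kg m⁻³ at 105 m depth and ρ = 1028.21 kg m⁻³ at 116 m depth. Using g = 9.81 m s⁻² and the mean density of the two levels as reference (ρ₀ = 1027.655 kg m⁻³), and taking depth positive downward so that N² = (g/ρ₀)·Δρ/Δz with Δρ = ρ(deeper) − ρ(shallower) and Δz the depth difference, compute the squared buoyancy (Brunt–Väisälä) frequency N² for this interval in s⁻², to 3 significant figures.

9.63 × 10⁻⁴ s⁻²

Δρ = 1028.21 − 1027.10 = 1.11 kg m⁻³ over Δz = 116 − 105 = 11 m.
N² = (9.81/1027.655) × (1.11/11) = 9.6328 × 10⁻⁴ s⁻² ≈ 9.63 × 10⁻⁴ s⁻².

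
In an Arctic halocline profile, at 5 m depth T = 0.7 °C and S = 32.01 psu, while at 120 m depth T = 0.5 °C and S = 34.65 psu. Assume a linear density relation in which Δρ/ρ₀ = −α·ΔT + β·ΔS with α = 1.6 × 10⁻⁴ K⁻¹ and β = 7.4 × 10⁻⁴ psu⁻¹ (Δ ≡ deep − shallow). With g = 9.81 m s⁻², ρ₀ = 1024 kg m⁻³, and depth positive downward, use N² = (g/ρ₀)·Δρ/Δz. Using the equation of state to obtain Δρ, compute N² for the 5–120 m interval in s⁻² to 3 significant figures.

ΔT = -0.2 K, ΔS = +2.64 psu (deep − shallow).
Δρ/ρ₀ = −αΔT + βΔS = 3.20 × 10⁻⁵ + 1.9536 × 10⁻³ = 1.9856 × 10⁻³, so Δρ ≈ 2.033 kg m⁻³.
N² = (g/ρ₀)·Δρ/Δz = g·(Δρ/ρ₀)/Δz = 9.81 × 1.9856 × 10⁻³ / 115 = 1.6938 × 10⁻⁴ s⁻² ≈ 1.69 × 10⁻⁴ s⁻².

1.69 × 10⁻⁴ s⁻²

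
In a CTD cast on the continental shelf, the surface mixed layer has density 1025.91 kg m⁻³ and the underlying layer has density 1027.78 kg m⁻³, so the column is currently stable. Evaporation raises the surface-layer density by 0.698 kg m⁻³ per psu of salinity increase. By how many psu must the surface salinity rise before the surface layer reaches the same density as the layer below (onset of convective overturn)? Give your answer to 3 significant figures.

Density deficit of the surface layer: 1027.78 − 1025.91 = 1.87 kg m⁻³.
Required change = 1.87 / 0.698 = 2.68 psu.

2.68 psu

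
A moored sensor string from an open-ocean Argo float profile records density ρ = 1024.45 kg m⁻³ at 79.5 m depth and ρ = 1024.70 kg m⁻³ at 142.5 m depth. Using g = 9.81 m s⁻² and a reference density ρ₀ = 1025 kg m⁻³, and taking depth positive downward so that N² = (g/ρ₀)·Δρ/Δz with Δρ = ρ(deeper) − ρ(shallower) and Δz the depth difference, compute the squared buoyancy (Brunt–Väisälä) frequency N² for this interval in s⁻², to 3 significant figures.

Δρ = 1024.70 − 1024.45 = 0.25 kg m⁻³ over Δz = 142.5 − 79.5 = 63 m.
N² = (9.81/1025) × (0.25/63) = 3.7979 × 10⁻⁵ s⁻² ≈ 3.80 × 10⁻⁵ s⁻².

3.80 × 10⁻⁵ s⁻²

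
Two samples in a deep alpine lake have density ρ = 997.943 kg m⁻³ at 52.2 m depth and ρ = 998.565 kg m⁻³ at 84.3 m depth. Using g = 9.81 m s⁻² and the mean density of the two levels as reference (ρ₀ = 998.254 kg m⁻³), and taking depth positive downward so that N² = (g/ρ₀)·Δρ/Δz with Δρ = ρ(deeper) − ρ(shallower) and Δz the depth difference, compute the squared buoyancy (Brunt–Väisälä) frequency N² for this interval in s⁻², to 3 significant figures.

Δρ = 998.565 − 997.943 = 0.622 kg m⁻³ over Δz = 84.3 − 52.2 = 32.1 m.
N² = (9.81/998.254) × (0.622/32.1) = 1.9042 × 10⁻⁴ s⁻² ≈ 1.90 × 10⁻⁴ s⁻².
N² > 0, so the interval is statically stable.

1.90 × 10⁻⁴ s⁻²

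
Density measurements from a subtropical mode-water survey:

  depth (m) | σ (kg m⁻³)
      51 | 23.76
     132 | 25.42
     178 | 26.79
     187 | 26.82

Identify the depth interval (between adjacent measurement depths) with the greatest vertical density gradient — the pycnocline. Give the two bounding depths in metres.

Compute the density gradient over each adjacent pair:
  51–132 m: Δρ/Δz = 1.66/81 = 0.020 kg m⁻⁴
  132–178 m: Δρ/Δz = 1.37/46 = 0.030 kg m⁻⁴
  178–187 m: Δρ/Δz = 0.03/9 = 3.3 × 10⁻³ kg m⁻⁴
The largest gradient is in the 132–178 m interval — the pycnocline.

132–178 m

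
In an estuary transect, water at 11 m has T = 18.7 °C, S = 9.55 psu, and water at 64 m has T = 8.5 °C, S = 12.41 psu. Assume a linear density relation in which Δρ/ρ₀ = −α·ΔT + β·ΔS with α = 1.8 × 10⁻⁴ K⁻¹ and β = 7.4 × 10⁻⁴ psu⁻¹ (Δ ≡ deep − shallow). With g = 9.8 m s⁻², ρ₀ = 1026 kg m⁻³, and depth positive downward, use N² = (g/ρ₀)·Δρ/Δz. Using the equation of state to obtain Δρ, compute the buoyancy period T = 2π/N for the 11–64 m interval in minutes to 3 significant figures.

3.87 min

ΔT = -10.2 K, ΔS = +2.86 psu (deep − shallow).
Δρ/ρ₀ = −αΔT + βΔS = 1.836 × 10⁻³ + 2.1164 × 10⁻³ = 3.9524 × 10⁻³, so Δρ ≈ 4.055 kg m⁻³.
N² = (g/ρ₀)·Δρ/Δz = g·(Δρ/ρ₀)/Δz = 9.8 × 3.9524 × 10⁻³ / 53 = 7.3082 × 10⁻⁴ s⁻².
N = √(7.3082 × 10⁻⁴) = 0.027034 rad s⁻¹ → T = 2π/N = 232.42 s = 3.8737 min ≈ 3.87 min.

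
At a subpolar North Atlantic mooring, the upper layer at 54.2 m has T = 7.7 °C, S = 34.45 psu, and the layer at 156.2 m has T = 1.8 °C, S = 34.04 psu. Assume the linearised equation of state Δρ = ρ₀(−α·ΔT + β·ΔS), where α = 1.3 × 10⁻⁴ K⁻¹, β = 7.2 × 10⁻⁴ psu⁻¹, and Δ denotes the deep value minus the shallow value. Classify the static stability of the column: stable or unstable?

stable

ΔT = 1.8 − 7.7 = -5.9 K and ΔS = 34.04 − 34.45 = -0.41 psu (deep − shallow).
−αΔT = 7.67 × 10⁻⁴; βΔS = -2.952 × 10⁻⁴; sum Δρ/ρ₀ = 4.718 × 10⁻⁴.
Δρ/ρ₀ > 0, so Δρ > 0: deeper water is denser → statically stable.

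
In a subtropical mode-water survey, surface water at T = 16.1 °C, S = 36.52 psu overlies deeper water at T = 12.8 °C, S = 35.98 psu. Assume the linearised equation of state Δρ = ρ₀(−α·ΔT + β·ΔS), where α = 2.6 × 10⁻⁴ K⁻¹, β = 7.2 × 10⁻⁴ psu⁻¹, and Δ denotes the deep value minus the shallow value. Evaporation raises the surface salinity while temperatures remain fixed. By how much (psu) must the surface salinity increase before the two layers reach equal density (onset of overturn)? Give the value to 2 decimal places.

Neutral buoyancy requires −α(T_deep − T_surf) + β(S_deep − S_surf′) = 0.
S_surf′ = S_deep − (α/β)·ΔT = 35.98 − (2.6 × 10⁻⁴/7.2 × 10⁻⁴)·(-3.3) = 37.1717 psu.
Increase required: 37.1717 − 36.52 = 0.6517 psu.

0.65 psu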